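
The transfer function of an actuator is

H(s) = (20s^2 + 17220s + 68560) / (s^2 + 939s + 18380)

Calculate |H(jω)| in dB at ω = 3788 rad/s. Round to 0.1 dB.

26.0 dB

Substitute s = j3788:
Numerator: 20(j3788)^2 + 17220(j3788) + 68560 = -286910320 + j65229360
Denominator: (j3788)^2 + 939(j3788) + 18380 = -14330564 + j3556932
|N| = √(286910320² + 65229360²) ≈ 2.9423e+08, ∠N ≈ 167.19°
|D| = √(14330564² + 3556932²) ≈ 1.4765e+07, ∠D ≈ 166.06°
|H| = 2.9423e+08 / 1.4765e+07 ≈ 19.928
Gain = 20 log₁₀(19.928) ≈ 25.99 dB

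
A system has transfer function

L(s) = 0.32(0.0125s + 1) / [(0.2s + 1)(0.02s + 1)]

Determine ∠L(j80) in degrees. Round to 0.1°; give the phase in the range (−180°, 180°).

-99.4°

At ω = 80 rad/s:
zero (1 + j80·0.0125) = 1 + j1 → |·| ≈ 1.4142, ∠ ≈ 45.00°
pole (1 + j80·0.2) = 1 + j16 → |·| ≈ 16.031, ∠ ≈ 86.42°
pole (1 + j80·0.02) = 1 + j1.6 → |·| ≈ 1.8868, ∠ ≈ 57.99°
∠L = (45.00°) − (86.42° + 57.99°) = -99.41°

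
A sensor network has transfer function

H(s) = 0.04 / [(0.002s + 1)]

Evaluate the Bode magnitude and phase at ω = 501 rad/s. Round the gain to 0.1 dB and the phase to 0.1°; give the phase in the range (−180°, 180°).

At ω = 501 rad/s:
pole (1 + j501·0.002) = 1 + j1.002 → |·| ≈ 1.4156, ∠ ≈ 45.06°
|H| = 0.04 · 1 / (1.4156) ≈ 0.028257
Gain = 20 log₁₀(0.028257) ≈ -30.98 dB
∠H = (0°) − (45.06°) = -45.06°

-31.0 dB, -45.1°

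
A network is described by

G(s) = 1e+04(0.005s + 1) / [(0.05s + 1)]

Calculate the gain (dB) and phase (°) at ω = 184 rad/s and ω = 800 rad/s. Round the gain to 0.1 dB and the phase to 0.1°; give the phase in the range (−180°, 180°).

At ω = 184 rad/s:
zero (1 + j184·0.005) = 1 + j0.92 → |·| ≈ 1.3588, ∠ ≈ 42.61°
pole (1 + j184·0.05) = 1 + j9.2 → |·| ≈ 9.2542, ∠ ≈ 83.80°
|G| = 1e+04 · 1.3588 / (9.2542) ≈ 1468.3
Gain = 20 log₁₀(1468.3) ≈ 63.34 dB
∠G = (42.61°) − (83.80°) = -41.19°

At ω = 800 rad/s:
zero (1 + j800·0.005) = 1 + j4 → |·| ≈ 4.1231, ∠ ≈ 75.96°
pole (1 + j800·0.05) = 1 + j40 → |·| ≈ 40.012, ∠ ≈ 88.57°
|G| = 1e+04 · 4.1231 / (40.012) ≈ 1030.5
Gain = 20 log₁₀(1030.5) ≈ 60.26 dB
∠G = (75.96°) − (88.57°) = -12.61°

ω = 184: 63.3 dB, -41.2°; ω = 800: 60.3 dB, -12.6°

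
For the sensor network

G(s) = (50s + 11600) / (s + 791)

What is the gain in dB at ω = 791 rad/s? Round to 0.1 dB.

31.3 dB

Substitute s = j791:
Numerator: 50(j791) + 11600 = 11600 + j39550
Denominator: (j791) + 791 = 791 + j791
|N| = √(11600² + 39550²) ≈ 41216, ∠N ≈ 73.65°
|D| = √(791² + 791²) ≈ 1118.6, ∠D ≈ 45.00°
|G| = 41216 / 1118.6 ≈ 36.846
Gain = 20 log₁₀(36.846) ≈ 31.33 dB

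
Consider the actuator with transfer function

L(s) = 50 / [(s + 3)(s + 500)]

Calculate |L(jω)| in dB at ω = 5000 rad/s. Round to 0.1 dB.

-114.0 dB

At s = jω = j5000:
pole (s+3): 3 + j5000 → |·| = √(3²+5000²) = √25000009 ≈ 5000, ∠ = arctan(5000/3) ≈ 89.97°
pole (s+500): 500 + j5000 → |·| = √(500²+5000²) = √25250000 ≈ 5024.9, ∠ = arctan(5000/500) ≈ 84.29°
|L| = 50 / 2.5124e+07 ≈ 1.9901e-06
Gain = 20 log₁₀(1.9901e-06) ≈ -114.02 dB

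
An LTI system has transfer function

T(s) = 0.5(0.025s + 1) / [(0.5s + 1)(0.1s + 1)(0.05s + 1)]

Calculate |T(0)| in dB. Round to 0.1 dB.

-6.0 dB

T(0) = 0.5 · 1 / 1 = 0.5
20 log₁₀(0.5) ≈ -6.02 dB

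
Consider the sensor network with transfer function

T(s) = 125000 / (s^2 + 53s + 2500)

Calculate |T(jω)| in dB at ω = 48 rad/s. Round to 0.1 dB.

33.8 dB

At s = jω = j48:
quadratic: (j48)² + 53·j48 + 2500 = 196 + j2544 → |·| ≈ 2551.5, ∠ ≈ 85.59°
|T| = 125000 / 2551.5 ≈ 48.991
Gain = 20 log₁₀(48.991) ≈ 33.80 dB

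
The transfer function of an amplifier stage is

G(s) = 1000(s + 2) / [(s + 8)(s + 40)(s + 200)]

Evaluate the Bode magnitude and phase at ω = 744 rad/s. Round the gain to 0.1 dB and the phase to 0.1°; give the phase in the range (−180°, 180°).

At s = jω = j744:
zero (s+2): 2 + j744 → |·| = √(2²+744²) = √553540 ≈ 744, ∠ = arctan(744/2) ≈ 89.85°
pole (s+8): 8 + j744 → |·| = √(8²+744²) = √553600 ≈ 744.04, ∠ = arctan(744/8) ≈ 89.38°
pole (s+40): 40 + j744 → |·| = √(40²+744²) = √555136 ≈ 745.07, ∠ = arctan(744/40) ≈ 86.92°
pole (s+200): 200 + j744 → |·| = √(200²+744²) = √593536 ≈ 770.41, ∠ = arctan(744/200) ≈ 74.95°
|G| = 1000 · 744 / 4.2709e+08 ≈ 0.001742
Gain = 20 log₁₀(0.001742) ≈ -55.18 dB
∠G = 89.85° − 251.25° = -161.40°

-55.2 dB, -161.4°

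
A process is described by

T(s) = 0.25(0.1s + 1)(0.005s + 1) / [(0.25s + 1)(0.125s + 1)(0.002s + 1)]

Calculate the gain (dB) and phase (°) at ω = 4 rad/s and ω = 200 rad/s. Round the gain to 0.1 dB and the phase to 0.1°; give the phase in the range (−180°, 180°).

At ω = 4 rad/s:
zero (1 + j4·0.1) = 1 + j0.4 → |·| ≈ 1.077, ∠ ≈ 21.80°
zero (1 + j4·0.005) = 1 + j0.02 → |·| ≈ 1.0002, ∠ ≈ 1.15°
pole (1 + j4·0.25) = 1 + j1 → |·| ≈ 1.4142, ∠ ≈ 45.00°
pole (1 + j4·0.125) = 1 + j0.5 → |·| ≈ 1.118, ∠ ≈ 26.57°
pole (1 + j4·0.002) = 1 + j0.008 → |·| ≈ 1, ∠ ≈ 0.46°
|T| = 0.25 · 1.077 · 1.0002 / (1.4142 · 1.118 · 1) ≈ 0.17033
Gain = 20 log₁₀(0.17033) ≈ -15.37 dB
∠T = (21.80° + 1.15°) − (45.00° + 26.57° + 0.46°) = -49.08°

At ω = 200 rad/s:
zero (1 + j200·0.1) = 1 + j20 → |·| ≈ 20.025, ∠ ≈ 87.14°
zero (1 + j200·0.005) = 1 + j1 → |·| ≈ 1.4142, ∠ ≈ 45.00°
pole (1 + j200·0.25) = 1 + j50 → |·| ≈ 50.01, ∠ ≈ 88.85°
pole (1 + j200·0.125) = 1 + j25 → |·| ≈ 25.02, ∠ ≈ 87.71°
pole (1 + j200·0.002) = 1 + j0.4 → |·| ≈ 1.077, ∠ ≈ 21.80°
|T| = 0.25 · 20.025 · 1.4142 / (50.01 · 25.02 · 1.077) ≈ 0.0052537
Gain = 20 log₁₀(0.0052537) ≈ -45.59 dB
∠T = (87.14° + 45.00°) − (88.85° + 87.71° + 21.80°) = -66.22°

ω = 4: -15.4 dB, -49.1°; ω = 200: -45.6 dB, -66.2°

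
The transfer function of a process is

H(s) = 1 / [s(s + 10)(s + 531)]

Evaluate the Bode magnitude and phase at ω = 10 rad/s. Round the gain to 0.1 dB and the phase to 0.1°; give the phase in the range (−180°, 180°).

At s = jω = j10:
pole (s+10): 10 + j10 → |·| = √(10²+10²) = √200 ≈ 14.142, ∠ = arctan(10/10) ≈ 45.00°
pole (s+531): 531 + j10 → |·| = √(531²+10²) = √282061 ≈ 531.09, ∠ = arctan(10/531) ≈ 1.08°
pole at origin: |s| = 10, ∠ = 90.00° (in denominator)
|H| = 1 / 75107 ≈ 1.3314e-05
Gain = 20 log₁₀(1.3314e-05) ≈ -97.51 dB
∠H = 0.00° − 136.08° = -136.08°

-97.5 dB, -136.1°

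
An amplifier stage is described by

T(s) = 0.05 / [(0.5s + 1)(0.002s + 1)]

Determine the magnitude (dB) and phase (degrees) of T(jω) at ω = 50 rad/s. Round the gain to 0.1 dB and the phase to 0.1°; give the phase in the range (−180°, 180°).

At ω = 50 rad/s:
pole (1 + j50·0.5) = 1 + j25 → |·| ≈ 25.02, ∠ ≈ 87.71°
pole (1 + j50·0.002) = 1 + j0.1 → |·| ≈ 1.005, ∠ ≈ 5.71°
|T| = 0.05 · 1 / (25.02 · 1.005) ≈ 0.0019885
Gain = 20 log₁₀(0.0019885) ≈ -54.03 dB
∠T = (0°) − (87.71° + 5.71°) = -93.42°

-54.0 dB, -93.4°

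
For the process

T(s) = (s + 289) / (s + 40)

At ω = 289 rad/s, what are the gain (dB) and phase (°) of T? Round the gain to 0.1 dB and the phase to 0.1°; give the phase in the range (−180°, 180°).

Substitute s = j289:
Numerator: (j289) + 289 = 289 + j289
Denominator: (j289) + 40 = 40 + j289
|N| = √(289² + 289²) ≈ 408.71, ∠N ≈ 45.00°
|D| = √(40² + 289²) ≈ 291.76, ∠D ≈ 82.12°
|T| = 408.71 / 291.76 ≈ 1.4008
Gain = 20 log₁₀(1.4008) ≈ 2.93 dB
∠T = 45.00° − 82.12° = -37.12°

2.9 dB, -37.1°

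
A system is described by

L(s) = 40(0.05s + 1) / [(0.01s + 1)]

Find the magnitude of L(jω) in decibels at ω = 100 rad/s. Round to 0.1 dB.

43.2 dB

At ω = 100 rad/s:
zero (1 + j100·0.05) = 1 + j5 → |·| ≈ 5.099, ∠ ≈ 78.69°
pole (1 + j100·0.01) = 1 + j1 → |·| ≈ 1.4142, ∠ ≈ 45.00°
|L| = 40 · 5.099 / (1.4142) ≈ 144.22
Gain = 20 log₁₀(144.22) ≈ 43.18 dB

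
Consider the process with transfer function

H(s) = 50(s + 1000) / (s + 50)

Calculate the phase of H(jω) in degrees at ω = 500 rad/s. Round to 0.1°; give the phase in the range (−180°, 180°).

At s = jω = j500:
zero (s+1000): 1000 + j500 → |·| = √(1000²+500²) = √1250000 ≈ 1118, ∠ = arctan(500/1000) ≈ 26.57°
pole (s+50): 50 + j500 → |·| = √(50²+500²) = √252500 ≈ 502.49, ∠ = arctan(500/50) ≈ 84.29°
∠H = 26.57° − 84.29° = -57.72°

-57.7°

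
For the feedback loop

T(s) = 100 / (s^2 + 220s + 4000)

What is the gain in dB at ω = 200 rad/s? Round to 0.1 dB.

Substitute s = j200:
Numerator: 100 = 100 + j0
Denominator: (j200)^2 + 220(j200) + 4000 = -36000 + j44000
|N| = √(100² + 0²) ≈ 100, ∠N ≈ 0.00°
|D| = √(36000² + 44000²) ≈ 56851, ∠D ≈ 129.29°
|T| = 100 / 56851 ≈ 0.001759
Gain = 20 log₁₀(0.001759) ≈ -55.09 dB

-55.1 dB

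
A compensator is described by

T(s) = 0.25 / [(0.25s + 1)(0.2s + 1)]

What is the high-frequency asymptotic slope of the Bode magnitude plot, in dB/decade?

Each pole contributes −20 dB/decade at high frequency; each zero contributes +20 dB/decade.
Net: 0 zero(s) − 2 pole(s) → -40 dB/decade.

-40 dB/decade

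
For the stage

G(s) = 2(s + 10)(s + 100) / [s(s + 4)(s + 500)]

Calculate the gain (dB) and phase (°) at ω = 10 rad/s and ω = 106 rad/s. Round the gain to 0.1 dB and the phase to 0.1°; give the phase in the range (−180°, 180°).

ω = 10: -25.6 dB, -108.6°; ω = 106: -45.4 dB, -58.5°

At s = jω = j10:
zero (s+10): 10 + j10 → |·| = √(10²+10²) = √200 ≈ 14.142, ∠ = arctan(10/10) ≈ 45.00°
zero (s+100): 100 + j10 → |·| = √(100²+10²) = √10100 ≈ 100.5, ∠ = arctan(10/100) ≈ 5.71°
pole (s+4): 4 + j10 → |·| = √(4²+10²) = √116 ≈ 10.77, ∠ = arctan(10/4) ≈ 68.20°
pole (s+500): 500 + j10 → |·| = √(500²+10²) = √250100 ≈ 500.1, ∠ = arctan(10/500) ≈ 1.15°
pole at origin: |s| = 10, ∠ = 90.00° (in denominator)
|G| = 2 · 1421.3 / 53861 ≈ 0.052777
Gain = 20 log₁₀(0.052777) ≈ -25.55 dB
∠G = 50.71° − 159.35° = -108.64°

At s = jω = j106:
zero (s+10): 10 + j106 → |·| = √(10²+106²) = √11336 ≈ 106.47, ∠ = arctan(106/10) ≈ 84.61°
zero (s+100): 100 + j106 → |·| = √(100²+106²) = √21236 ≈ 145.73, ∠ = arctan(106/100) ≈ 46.67°
pole (s+4): 4 + j106 → |·| = √(4²+106²) = √11252 ≈ 106.08, ∠ = arctan(106/4) ≈ 87.84°
pole (s+500): 500 + j106 → |·| = √(500²+106²) = √261236 ≈ 511.11, ∠ = arctan(106/500) ≈ 11.97°
pole at origin: |s| = 106, ∠ = 90.00° (in denominator)
|G| = 2 · 15516 / 5.7472e+06 ≈ 0.0053995
Gain = 20 log₁₀(0.0053995) ≈ -45.35 dB
∠G = 131.28° − 189.81° = -58.53°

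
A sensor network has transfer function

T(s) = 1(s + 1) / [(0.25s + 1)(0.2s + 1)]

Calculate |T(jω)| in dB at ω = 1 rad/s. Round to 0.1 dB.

At ω = 1 rad/s:
zero (1 + j1·1) = 1 + j1 → |·| ≈ 1.4142, ∠ ≈ 45.00°
pole (1 + j1·0.25) = 1 + j0.25 → |·| ≈ 1.0308, ∠ ≈ 14.04°
pole (1 + j1·0.2) = 1 + j0.2 → |·| ≈ 1.0198, ∠ ≈ 11.31°
|T| = 1 · 1.4142 / (1.0308 · 1.0198) ≈ 1.3453
Gain = 20 log₁₀(1.3453) ≈ 2.58 dB

2.6 dB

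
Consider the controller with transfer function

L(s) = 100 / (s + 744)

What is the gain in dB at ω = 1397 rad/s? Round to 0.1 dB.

-24.0 dB

Substitute s = j1397:
Numerator: 100 = 100 + j0
Denominator: (j1397) + 744 = 744 + j1397
|N| = √(100² + 0²) ≈ 100, ∠N ≈ 0.00°
|D| = √(744² + 1397²) ≈ 1582.8, ∠D ≈ 61.96°
|L| = 100 / 1582.8 ≈ 0.063179
Gain = 20 log₁₀(0.063179) ≈ -23.99 dB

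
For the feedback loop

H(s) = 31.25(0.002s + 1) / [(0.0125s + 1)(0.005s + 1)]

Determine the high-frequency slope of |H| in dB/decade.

Each pole contributes −20 dB/decade at high frequency; each zero contributes +20 dB/decade.
Net: 1 zero(s) − 2 pole(s) → -20 dB/decade.

-20 dB/decade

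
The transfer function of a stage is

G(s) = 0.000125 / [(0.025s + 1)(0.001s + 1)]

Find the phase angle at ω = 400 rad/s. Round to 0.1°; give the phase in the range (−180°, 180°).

-106.1°

At ω = 400 rad/s:
pole (1 + j400·0.025) = 1 + j10 → |·| ≈ 10.05, ∠ ≈ 84.29°
pole (1 + j400·0.001) = 1 + j0.4 → |·| ≈ 1.077, ∠ ≈ 21.80°
∠G = (0°) − (84.29° + 21.80°) = -106.09°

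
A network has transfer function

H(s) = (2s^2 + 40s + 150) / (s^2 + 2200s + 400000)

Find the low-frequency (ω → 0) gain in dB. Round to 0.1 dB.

H(0) = 150 / 400000 = 0.000375
20 log₁₀(0.000375) ≈ -68.52 dB

-68.5 dB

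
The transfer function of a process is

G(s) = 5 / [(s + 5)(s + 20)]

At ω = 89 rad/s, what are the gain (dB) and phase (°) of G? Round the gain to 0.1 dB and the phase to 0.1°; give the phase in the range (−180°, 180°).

-64.2 dB, -164.1°

At s = jω = j89:
pole (s+5): 5 + j89 → |·| = √(5²+89²) = √7946 ≈ 89.14, ∠ = arctan(89/5) ≈ 86.78°
pole (s+20): 20 + j89 → |·| = √(20²+89²) = √8321 ≈ 91.22, ∠ = arctan(89/20) ≈ 77.33°
|G| = 5 / 8131.4 ≈ 0.0006149
Gain = 20 log₁₀(0.0006149) ≈ -64.22 dB
∠G = 0.00° − 164.11° = -164.11°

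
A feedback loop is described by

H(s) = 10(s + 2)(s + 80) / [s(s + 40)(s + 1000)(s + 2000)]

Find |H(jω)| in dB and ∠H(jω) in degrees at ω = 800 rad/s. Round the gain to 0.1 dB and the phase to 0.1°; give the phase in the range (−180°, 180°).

-108.8 dB, -63.5°

At s = jω = j800:
zero (s+2): 2 + j800 → |·| = √(2²+800²) = √640004 ≈ 800, ∠ = arctan(800/2) ≈ 89.86°
zero (s+80): 80 + j800 → |·| = √(80²+800²) = √646400 ≈ 803.99, ∠ = arctan(800/80) ≈ 84.29°
pole (s+40): 40 + j800 → |·| = √(40²+800²) = √641600 ≈ 801, ∠ = arctan(800/40) ≈ 87.14°
pole (s+1000): 1000 + j800 → |·| = √(1000²+800²) = √1640000 ≈ 1280.6, ∠ = arctan(800/1000) ≈ 38.66°
pole (s+2000): 2000 + j800 → |·| = √(2000²+800²) = √4640000 ≈ 2154.1, ∠ = arctan(800/2000) ≈ 21.80°
pole at origin: |s| = 800, ∠ = 90.00° (in denominator)
|H| = 10 · 6.4319e+05 / 1.7677e+12 ≈ 3.6386e-06
Gain = 20 log₁₀(3.6386e-06) ≈ -108.78 dB
∠H = 174.15° − 237.60° = -63.45°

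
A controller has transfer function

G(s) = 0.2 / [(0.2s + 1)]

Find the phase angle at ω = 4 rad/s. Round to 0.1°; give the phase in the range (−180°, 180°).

-38.7°

At ω = 4 rad/s:
pole (1 + j4·0.2) = 1 + j0.8 → |·| ≈ 1.2806, ∠ ≈ 38.66°
∠G = (0°) − (38.66°) = -38.66°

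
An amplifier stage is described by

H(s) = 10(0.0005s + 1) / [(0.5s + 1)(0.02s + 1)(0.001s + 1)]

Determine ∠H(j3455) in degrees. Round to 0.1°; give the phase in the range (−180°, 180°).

166.9°

At ω = 3455 rad/s:
zero (1 + j3455·0.0005) = 1 + j1.7275 → |·| ≈ 1.9961, ∠ ≈ 59.93°
pole (1 + j3455·0.5) = 1 + j1727.5 → |·| ≈ 1727.5, ∠ ≈ 89.97°
pole (1 + j3455·0.02) = 1 + j69.1 → |·| ≈ 69.107, ∠ ≈ 89.17°
pole (1 + j3455·0.001) = 1 + j3.455 → |·| ≈ 3.5968, ∠ ≈ 73.86°
∠H = (59.93°) − (89.97° + 89.17° + 73.86°) = -193.07° ≡ 166.93° (principal value)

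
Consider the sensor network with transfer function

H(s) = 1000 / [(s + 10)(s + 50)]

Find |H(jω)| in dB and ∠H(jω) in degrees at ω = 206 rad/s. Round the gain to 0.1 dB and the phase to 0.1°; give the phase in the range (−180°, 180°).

-32.8 dB, -163.6°

At s = jω = j206:
pole (s+10): 10 + j206 → |·| = √(10²+206²) = √42536 ≈ 206.24, ∠ = arctan(206/10) ≈ 87.22°
pole (s+50): 50 + j206 → |·| = √(50²+206²) = √44936 ≈ 211.98, ∠ = arctan(206/50) ≈ 76.36°
|H| = 1000 / 43719 ≈ 0.022873
Gain = 20 log₁₀(0.022873) ≈ -32.81 dB
∠H = 0.00° − 163.58° = -163.58°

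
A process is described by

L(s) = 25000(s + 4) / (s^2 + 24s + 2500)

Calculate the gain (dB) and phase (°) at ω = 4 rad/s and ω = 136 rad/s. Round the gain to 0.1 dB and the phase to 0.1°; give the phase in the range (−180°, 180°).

ω = 4: 35.1 dB, 42.8°; ω = 136: 46.4 dB, -80.2°

At s = jω = j4:
zero (s+4): 4 + j4 → |·| = √(4²+4²) = √32 ≈ 5.6569, ∠ = arctan(4/4) ≈ 45.00°
quadratic: (j4)² + 24·j4 + 2500 = 2484 + j96 → |·| ≈ 2485.9, ∠ ≈ 2.21°
|L| = 25000 · 5.6569 / 2485.9 ≈ 56.89
Gain = 20 log₁₀(56.89) ≈ 35.10 dB
∠L = 45.00° − 2.21° = 42.79°

At s = jω = j136:
zero (s+4): 4 + j136 → |·| = √(4²+136²) = √18512 ≈ 136.06, ∠ = arctan(136/4) ≈ 88.32°
quadratic: (j136)² + 24·j136 + 2500 = -15996 + j3264 → |·| ≈ 16326, ∠ ≈ 168.47°
|L| = 25000 · 136.06 / 16326 ≈ 208.35
Gain = 20 log₁₀(208.35) ≈ 46.38 dB
∠L = 88.32° − 168.47° = -80.15°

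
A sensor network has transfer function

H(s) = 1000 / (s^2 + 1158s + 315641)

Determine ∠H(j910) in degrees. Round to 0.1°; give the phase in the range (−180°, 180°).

-115.9°

Substitute s = j910:
Numerator: 1000 = 1000 + j0
Denominator: (j910)^2 + 1158(j910) + 315641 = -512459 + j1053780
|N| = √(1000² + 0²) ≈ 1000, ∠N ≈ 0.00°
|D| = √(512459² + 1053780²) ≈ 1.1718e+06, ∠D ≈ 115.93°
∠H = 0.00° − 115.93° = -115.93°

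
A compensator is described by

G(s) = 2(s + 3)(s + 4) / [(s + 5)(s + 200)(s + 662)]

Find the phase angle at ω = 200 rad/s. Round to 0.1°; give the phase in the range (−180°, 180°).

27.6°

At s = jω = j200:
zero (s+3): 3 + j200 → |·| = √(3²+200²) = √40009 ≈ 200.02, ∠ = arctan(200/3) ≈ 89.14°
zero (s+4): 4 + j200 → |·| = √(4²+200²) = √40016 ≈ 200.04, ∠ = arctan(200/4) ≈ 88.85°
pole (s+5): 5 + j200 → |·| = √(5²+200²) = √40025 ≈ 200.06, ∠ = arctan(200/5) ≈ 88.57°
pole (s+200): 200 + j200 → |·| = √(200²+200²) = √80000 ≈ 282.84, ∠ = arctan(200/200) ≈ 45.00°
pole (s+662): 662 + j200 → |·| = √(662²+200²) = √478244 ≈ 691.55, ∠ = arctan(200/662) ≈ 16.81°
∠G = 177.99° − 150.38° = 27.61°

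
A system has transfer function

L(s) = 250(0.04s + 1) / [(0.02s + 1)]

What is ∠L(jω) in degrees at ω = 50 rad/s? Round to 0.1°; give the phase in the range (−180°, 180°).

18.4°

At ω = 50 rad/s:
zero (1 + j50·0.04) = 1 + j2 → |·| ≈ 2.2361, ∠ ≈ 63.43°
pole (1 + j50·0.02) = 1 + j1 → |·| ≈ 1.4142, ∠ ≈ 45.00°
∠L = (63.43°) − (45.00°) = 18.43°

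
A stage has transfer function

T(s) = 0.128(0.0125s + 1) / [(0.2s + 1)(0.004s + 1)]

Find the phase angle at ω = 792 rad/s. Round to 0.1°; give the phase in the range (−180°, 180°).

At ω = 792 rad/s:
zero (1 + j792·0.0125) = 1 + j9.9 → |·| ≈ 9.9504, ∠ ≈ 84.23°
pole (1 + j792·0.2) = 1 + j158.4 → |·| ≈ 158.4, ∠ ≈ 89.64°
pole (1 + j792·0.004) = 1 + j3.168 → |·| ≈ 3.3221, ∠ ≈ 72.48°
∠T = (84.23°) − (89.64° + 72.48°) = -77.89°

-77.9°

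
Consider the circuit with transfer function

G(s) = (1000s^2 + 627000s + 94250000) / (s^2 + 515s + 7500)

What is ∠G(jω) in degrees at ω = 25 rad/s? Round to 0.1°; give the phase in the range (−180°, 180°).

Substitute s = j25:
Numerator: 1000(j25)^2 + 627000(j25) + 94250000 = 93625000 + j15675000
Denominator: (j25)^2 + 515(j25) + 7500 = 6875 + j12875
|N| = √(93625000² + 15675000²) ≈ 9.4928e+07, ∠N ≈ 9.50°
|D| = √(6875² + 12875²) ≈ 14596, ∠D ≈ 61.90°
∠G = 9.50° − 61.90° = -52.40°

-52.4°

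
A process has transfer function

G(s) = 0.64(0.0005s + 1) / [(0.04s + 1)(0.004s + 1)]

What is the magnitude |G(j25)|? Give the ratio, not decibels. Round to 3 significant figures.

At ω = 25 rad/s:
zero (1 + j25·0.0005) = 1 + j0.0125 → |·| ≈ 1.0001, ∠ ≈ 0.72°
pole (1 + j25·0.04) = 1 + j1 → |·| ≈ 1.4142, ∠ ≈ 45.00°
pole (1 + j25·0.004) = 1 + j0.1 → |·| ≈ 1.005, ∠ ≈ 5.71°
|G| = 0.64 · 1.0001 / (1.4142 · 1.005) ≈ 0.45035

0.450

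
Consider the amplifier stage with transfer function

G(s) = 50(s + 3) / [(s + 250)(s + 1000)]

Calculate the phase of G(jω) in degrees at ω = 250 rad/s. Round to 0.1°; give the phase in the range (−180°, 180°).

30.3°

At s = jω = j250:
zero (s+3): 3 + j250 → |·| = √(3²+250²) = √62509 ≈ 250.02, ∠ = arctan(250/3) ≈ 89.31°
pole (s+250): 250 + j250 → |·| = √(250²+250²) = √125000 ≈ 353.55, ∠ = arctan(250/250) ≈ 45.00°
pole (s+1000): 1000 + j250 → |·| = √(1000²+250²) = √1062500 ≈ 1030.8, ∠ = arctan(250/1000) ≈ 14.04°
∠G = 89.31° − 59.04° = 30.27°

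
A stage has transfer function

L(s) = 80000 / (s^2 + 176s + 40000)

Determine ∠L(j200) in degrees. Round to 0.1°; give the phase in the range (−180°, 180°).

-90.0°

At s = jω = j200:
quadratic: (j200)² + 176·j200 + 40000 = 0 + j35200 → |·| ≈ 35200, ∠ ≈ 90.00°
∠L = 0.00° − 90.00° = -90.00°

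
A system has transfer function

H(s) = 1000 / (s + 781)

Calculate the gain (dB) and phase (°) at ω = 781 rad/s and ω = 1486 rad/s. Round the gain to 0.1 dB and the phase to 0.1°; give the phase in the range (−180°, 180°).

ω = 781: -0.9 dB, -45.0°; ω = 1486: -4.5 dB, -62.3°

Substitute s = j781:
Numerator: 1000 = 1000 + j0
Denominator: (j781) + 781 = 781 + j781
|N| = √(1000² + 0²) ≈ 1000, ∠N ≈ 0.00°
|D| = √(781² + 781²) ≈ 1104.5, ∠D ≈ 45.00°
|H| = 1000 / 1104.5 ≈ 0.90539
Gain = 20 log₁₀(0.90539) ≈ -0.86 dB
∠H = 0.00° − 45.00° = -45.00°

Substitute s = j1486:
Numerator: 1000 = 1000 + j0
Denominator: (j1486) + 781 = 781 + j1486
|N| = √(1000² + 0²) ≈ 1000, ∠N ≈ 0.00°
|D| = √(781² + 1486²) ≈ 1678.7, ∠D ≈ 62.27°
|H| = 1000 / 1678.7 ≈ 0.5957
Gain = 20 log₁₀(0.5957) ≈ -4.50 dB
∠H = 0.00° − 62.27° = -62.27°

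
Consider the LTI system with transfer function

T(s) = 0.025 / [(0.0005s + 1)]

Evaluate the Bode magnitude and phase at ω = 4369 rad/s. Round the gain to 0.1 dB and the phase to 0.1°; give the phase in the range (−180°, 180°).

At ω = 4369 rad/s:
pole (1 + j4369·0.0005) = 1 + j2.1845 → |·| ≈ 2.4025, ∠ ≈ 65.40°
|T| = 0.025 · 1 / (2.4025) ≈ 0.010406
Gain = 20 log₁₀(0.010406) ≈ -39.65 dB
∠T = (0°) − (65.40°) = -65.40°

-39.7 dB, -65.4°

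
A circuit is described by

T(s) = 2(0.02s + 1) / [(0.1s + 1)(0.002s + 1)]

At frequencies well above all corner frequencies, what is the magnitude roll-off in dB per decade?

-20 dB/decade

Each pole contributes −20 dB/decade at high frequency; each zero contributes +20 dB/decade.
Net: 1 zero(s) − 2 pole(s) → -20 dB/decade.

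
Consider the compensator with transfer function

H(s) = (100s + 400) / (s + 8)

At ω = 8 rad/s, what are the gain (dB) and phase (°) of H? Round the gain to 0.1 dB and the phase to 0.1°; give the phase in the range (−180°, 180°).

38.0 dB, 18.4°

Substitute s = j8:
Numerator: 100(j8) + 400 = 400 + j800
Denominator: (j8) + 8 = 8 + j8
|N| = √(400² + 800²) ≈ 894.43, ∠N ≈ 63.43°
|D| = √(8² + 8²) ≈ 11.314, ∠D ≈ 45.00°
|H| = 894.43 / 11.314 ≈ 79.055
Gain = 20 log₁₀(79.055) ≈ 37.96 dB
∠H = 63.43° − 45.00° = 18.43°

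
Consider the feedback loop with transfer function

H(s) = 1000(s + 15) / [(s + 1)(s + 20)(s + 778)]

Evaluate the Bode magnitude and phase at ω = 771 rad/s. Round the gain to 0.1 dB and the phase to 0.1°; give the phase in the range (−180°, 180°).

-58.5 dB, -134.3°

At s = jω = j771:
zero (s+15): 15 + j771 → |·| = √(15²+771²) = √594666 ≈ 771.15, ∠ = arctan(771/15) ≈ 88.89°
pole (s+1): 1 + j771 → |·| = √(1²+771²) = √594442 ≈ 771, ∠ = arctan(771/1) ≈ 89.93°
pole (s+20): 20 + j771 → |·| = √(20²+771²) = √594841 ≈ 771.26, ∠ = arctan(771/20) ≈ 88.51°
pole (s+778): 778 + j771 → |·| = √(778²+771²) = √1199725 ≈ 1095.3, ∠ = arctan(771/778) ≈ 44.74°
|H| = 1000 · 771.15 / 6.5131e+08 ≈ 0.001184
Gain = 20 log₁₀(0.001184) ≈ -58.53 dB
∠H = 88.89° − 223.18° = -134.29°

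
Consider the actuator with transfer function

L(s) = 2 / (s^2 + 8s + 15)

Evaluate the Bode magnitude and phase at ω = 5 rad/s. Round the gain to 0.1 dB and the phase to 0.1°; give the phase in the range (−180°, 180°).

Substitute s = j5:
Numerator: 2 = 2 + j0
Denominator: (j5)^2 + 8(j5) + 15 = -10 + j40
|N| = √(2² + 0²) ≈ 2, ∠N ≈ 0.00°
|D| = √(10² + 40²) ≈ 41.231, ∠D ≈ 104.04°
|L| = 2 / 41.231 ≈ 0.048507
Gain = 20 log₁₀(0.048507) ≈ -26.28 dB
∠L = 0.00° − 104.04° = -104.04°

-26.3 dB, -104.0°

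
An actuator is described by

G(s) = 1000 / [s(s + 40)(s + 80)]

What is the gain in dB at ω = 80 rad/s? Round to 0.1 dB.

At s = jω = j80:
pole (s+40): 40 + j80 → |·| = √(40²+80²) = √8000 ≈ 89.443, ∠ = arctan(80/40) ≈ 63.43°
pole (s+80): 80 + j80 → |·| = √(80²+80²) = √12800 ≈ 113.14, ∠ = arctan(80/80) ≈ 45.00°
pole at origin: |s| = 80, ∠ = 90.00° (in denominator)
|G| = 1000 / 8.0957e+05 ≈ 0.0012352
Gain = 20 log₁₀(0.0012352) ≈ -58.17 dB

-58.2 dB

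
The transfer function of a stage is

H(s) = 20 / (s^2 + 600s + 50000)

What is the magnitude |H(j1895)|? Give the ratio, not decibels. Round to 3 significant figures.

5.38e-06

Substitute s = j1895:
Numerator: 20 = 20 + j0
Denominator: (j1895)^2 + 600(j1895) + 50000 = -3541025 + j1137000
|N| = √(20² + 0²) ≈ 20, ∠N ≈ 0.00°
|D| = √(3541025² + 1137000²) ≈ 3.7191e+06, ∠D ≈ 162.20°
|H| = 20 / 3.7191e+06 ≈ 5.3776e-06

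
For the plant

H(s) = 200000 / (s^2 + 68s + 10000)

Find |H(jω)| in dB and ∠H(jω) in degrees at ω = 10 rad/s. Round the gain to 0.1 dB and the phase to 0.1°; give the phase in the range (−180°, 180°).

26.1 dB, -3.9°

At s = jω = j10:
quadratic: (j10)² + 68·j10 + 10000 = 9900 + j680 → |·| ≈ 9923.3, ∠ ≈ 3.93°
|H| = 200000 / 9923.3 ≈ 20.155
Gain = 20 log₁₀(20.155) ≈ 26.09 dB
∠H = 0.00° − 3.93° = -3.93°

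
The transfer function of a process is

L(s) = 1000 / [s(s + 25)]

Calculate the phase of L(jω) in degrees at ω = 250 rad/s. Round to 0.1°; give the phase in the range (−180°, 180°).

At s = jω = j250:
pole (s+25): 25 + j250 → |·| = √(25²+250²) = √63125 ≈ 251.25, ∠ = arctan(250/25) ≈ 84.29°
pole at origin: |s| = 250, ∠ = 90.00° (in denominator)
∠L = 0.00° − 174.29° = -174.29°

-174.3°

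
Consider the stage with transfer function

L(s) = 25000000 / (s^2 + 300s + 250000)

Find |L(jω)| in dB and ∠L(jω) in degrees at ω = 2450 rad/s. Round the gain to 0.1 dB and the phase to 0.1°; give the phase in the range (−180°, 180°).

At s = jω = j2450:
quadratic: (j2450)² + 300·j2450 + 250000 = -5752500 + j735000 → |·| ≈ 5.7993e+06, ∠ ≈ 172.72°
|L| = 25000000 / 5.7993e+06 ≈ 4.3109
Gain = 20 log₁₀(4.3109) ≈ 12.69 dB
∠L = 0.00° − 172.72° = -172.72°

12.7 dB, -172.7°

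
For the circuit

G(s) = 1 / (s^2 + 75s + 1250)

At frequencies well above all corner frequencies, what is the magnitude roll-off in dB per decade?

Each pole contributes −20 dB/decade at high frequency; each zero contributes +20 dB/decade.
Net: 0 zero(s) − 2 pole(s) → -40 dB/decade.

-40 dB/decade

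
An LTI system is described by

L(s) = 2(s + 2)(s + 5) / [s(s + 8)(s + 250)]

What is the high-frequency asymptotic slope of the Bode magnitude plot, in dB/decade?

-20 dB/decade

Each pole contributes −20 dB/decade at high frequency; each zero contributes +20 dB/decade.
Net: 2 zero(s) − 3 pole(s) → -20 dB/decade.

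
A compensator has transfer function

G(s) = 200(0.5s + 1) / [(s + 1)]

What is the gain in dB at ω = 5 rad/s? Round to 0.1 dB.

40.5 dB

At ω = 5 rad/s:
zero (1 + j5·0.5) = 1 + j2.5 → |·| ≈ 2.6926, ∠ ≈ 68.20°
pole (1 + j5·1) = 1 + j5 → |·| ≈ 5.099, ∠ ≈ 78.69°
|G| = 200 · 2.6926 / (5.099) ≈ 105.61
Gain = 20 log₁₀(105.61) ≈ 40.47 dB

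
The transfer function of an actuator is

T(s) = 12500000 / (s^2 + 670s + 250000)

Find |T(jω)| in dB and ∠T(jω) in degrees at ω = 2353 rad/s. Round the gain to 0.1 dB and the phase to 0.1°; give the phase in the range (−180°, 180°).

7.1 dB, -163.4°

At s = jω = j2353:
quadratic: (j2353)² + 670·j2353 + 250000 = -5286609 + j1576510 → |·| ≈ 5.5167e+06, ∠ ≈ 163.39°
|T| = 12500000 / 5.5167e+06 ≈ 2.2658
Gain = 20 log₁₀(2.2658) ≈ 7.10 dB
∠T = 0.00° − 163.39° = -163.39°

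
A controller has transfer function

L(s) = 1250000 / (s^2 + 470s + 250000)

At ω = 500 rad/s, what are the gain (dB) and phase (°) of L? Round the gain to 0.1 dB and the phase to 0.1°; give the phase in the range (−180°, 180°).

At s = jω = j500:
quadratic: (j500)² + 470·j500 + 250000 = 0 + j235000 → |·| ≈ 2.35e+05, ∠ ≈ 90.00°
|L| = 1250000 / 2.35e+05 ≈ 5.3191
Gain = 20 log₁₀(5.3191) ≈ 14.52 dB
∠L = 0.00° − 90.00° = -90.00°

14.5 dB, -90.0°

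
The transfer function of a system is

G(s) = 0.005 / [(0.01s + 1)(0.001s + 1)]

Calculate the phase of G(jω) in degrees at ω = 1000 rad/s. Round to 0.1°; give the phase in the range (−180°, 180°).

At ω = 1000 rad/s:
pole (1 + j1000·0.01) = 1 + j10 → |·| ≈ 10.05, ∠ ≈ 84.29°
pole (1 + j1000·0.001) = 1 + j1 → |·| ≈ 1.4142, ∠ ≈ 45.00°
∠G = (0°) − (84.29° + 45.00°) = -129.29°

-129.3°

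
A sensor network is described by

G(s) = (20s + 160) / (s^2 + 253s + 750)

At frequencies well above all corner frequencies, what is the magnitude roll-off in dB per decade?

Each pole contributes −20 dB/decade at high frequency; each zero contributes +20 dB/decade.
Net: 1 zero(s) − 2 pole(s) → -20 dB/decade.

-20 dB/decade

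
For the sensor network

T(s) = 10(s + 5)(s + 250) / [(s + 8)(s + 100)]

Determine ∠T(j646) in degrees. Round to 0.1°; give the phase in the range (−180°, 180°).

-12.1°

At s = jω = j646:
zero (s+5): 5 + j646 → |·| = √(5²+646²) = √417341 ≈ 646.02, ∠ = arctan(646/5) ≈ 89.56°
zero (s+250): 250 + j646 → |·| = √(250²+646²) = √479816 ≈ 692.69, ∠ = arctan(646/250) ≈ 68.84°
pole (s+8): 8 + j646 → |·| = √(8²+646²) = √417380 ≈ 646.05, ∠ = arctan(646/8) ≈ 89.29°
pole (s+100): 100 + j646 → |·| = √(100²+646²) = √427316 ≈ 653.69, ∠ = arctan(646/100) ≈ 81.20°
∠T = 158.40° − 170.49° = -12.09°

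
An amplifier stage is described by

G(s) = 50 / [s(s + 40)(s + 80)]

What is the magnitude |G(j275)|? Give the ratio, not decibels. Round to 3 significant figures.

At s = jω = j275:
pole (s+40): 40 + j275 → |·| = √(40²+275²) = √77225 ≈ 277.89, ∠ = arctan(275/40) ≈ 81.72°
pole (s+80): 80 + j275 → |·| = √(80²+275²) = √82025 ≈ 286.4, ∠ = arctan(275/80) ≈ 73.78°
pole at origin: |s| = 275, ∠ = 90.00° (in denominator)
|G| = 50 / 2.1887e+07 ≈ 2.2845e-06

2.28e-06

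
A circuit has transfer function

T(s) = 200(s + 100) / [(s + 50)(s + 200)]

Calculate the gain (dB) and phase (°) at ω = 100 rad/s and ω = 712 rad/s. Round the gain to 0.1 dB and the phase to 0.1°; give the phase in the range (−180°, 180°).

ω = 100: 1.1 dB, -45.0°; ω = 712: -11.3 dB, -78.3°

At s = jω = j100:
zero (s+100): 100 + j100 → |·| = √(100²+100²) = √20000 ≈ 141.42, ∠ = arctan(100/100) ≈ 45.00°
pole (s+50): 50 + j100 → |·| = √(50²+100²) = √12500 ≈ 111.8, ∠ = arctan(100/50) ≈ 63.43°
pole (s+200): 200 + j100 → |·| = √(200²+100²) = √50000 ≈ 223.61, ∠ = arctan(100/200) ≈ 26.57°
|T| = 200 · 141.42 / 25000 ≈ 1.1314
Gain = 20 log₁₀(1.1314) ≈ 1.07 dB
∠T = 45.00° − 90.00° = -45.00°

At s = jω = j712:
zero (s+100): 100 + j712 → |·| = √(100²+712²) = √516944 ≈ 718.99, ∠ = arctan(712/100) ≈ 82.01°
pole (s+50): 50 + j712 → |·| = √(50²+712²) = √509444 ≈ 713.75, ∠ = arctan(712/50) ≈ 85.98°
pole (s+200): 200 + j712 → |·| = √(200²+712²) = √546944 ≈ 739.56, ∠ = arctan(712/200) ≈ 74.31°
|T| = 200 · 718.99 / 5.2786e+05 ≈ 0.27242
Gain = 20 log₁₀(0.27242) ≈ -11.30 dB
∠T = 82.01° − 160.29° = -78.28°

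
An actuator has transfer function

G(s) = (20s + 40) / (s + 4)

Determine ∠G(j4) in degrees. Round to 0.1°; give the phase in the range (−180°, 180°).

18.4°

Substitute s = j4:
Numerator: 20(j4) + 40 = 40 + j80
Denominator: (j4) + 4 = 4 + j4
|N| = √(40² + 80²) ≈ 89.443, ∠N ≈ 63.43°
|D| = √(4² + 4²) ≈ 5.6569, ∠D ≈ 45.00°
∠G = 63.43° − 45.00° = 18.43°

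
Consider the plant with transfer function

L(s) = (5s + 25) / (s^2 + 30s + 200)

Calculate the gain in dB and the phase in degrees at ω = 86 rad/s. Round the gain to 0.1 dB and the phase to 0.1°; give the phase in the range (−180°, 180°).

Substitute s = j86:
Numerator: 5(j86) + 25 = 25 + j430
Denominator: (j86)^2 + 30(j86) + 200 = -7196 + j2580
|N| = √(25² + 430²) ≈ 430.73, ∠N ≈ 86.67°
|D| = √(7196² + 2580²) ≈ 7644.5, ∠D ≈ 160.28°
|L| = 430.73 / 7644.5 ≈ 0.056345
Gain = 20 log₁₀(0.056345) ≈ -24.98 dB
∠L = 86.67° − 160.28° = -73.61°

-25.0 dB, -73.6°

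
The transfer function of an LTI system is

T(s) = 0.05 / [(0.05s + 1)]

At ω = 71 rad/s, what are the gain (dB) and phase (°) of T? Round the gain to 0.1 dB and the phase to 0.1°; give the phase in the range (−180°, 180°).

-37.4 dB, -74.3°

At ω = 71 rad/s:
pole (1 + j71·0.05) = 1 + j3.55 → |·| ≈ 3.6882, ∠ ≈ 74.27°
|T| = 0.05 · 1 / (3.6882) ≈ 0.013557
Gain = 20 log₁₀(0.013557) ≈ -37.36 dB
∠T = (0°) − (74.27°) = -74.27°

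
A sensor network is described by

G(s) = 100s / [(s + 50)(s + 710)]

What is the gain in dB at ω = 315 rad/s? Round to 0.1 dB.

-17.9 dB

At s = jω = j315:
zero at origin: s = j315 → |·| = 315, ∠ = 90.00°
pole (s+50): 50 + j315 → |·| = √(50²+315²) = √101725 ≈ 318.94, ∠ = arctan(315/50) ≈ 80.98°
pole (s+710): 710 + j315 → |·| = √(710²+315²) = √603325 ≈ 776.74, ∠ = arctan(315/710) ≈ 23.93°
|G| = 100 · 315 / 2.4773e+05 ≈ 0.12715
Gain = 20 log₁₀(0.12715) ≈ -17.91 dB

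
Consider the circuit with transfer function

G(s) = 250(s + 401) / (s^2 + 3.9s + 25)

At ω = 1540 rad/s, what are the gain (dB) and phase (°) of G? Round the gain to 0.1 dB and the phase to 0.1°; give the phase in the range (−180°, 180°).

-15.5 dB, -104.5°

At s = jω = j1540:
zero (s+401): 401 + j1540 → |·| = √(401²+1540²) = √2532401 ≈ 1591.4, ∠ = arctan(1540/401) ≈ 75.40°
quadratic: (j1540)² + 3.9·j1540 + 25 = -2371575 + j6006 → |·| ≈ 2.3716e+06, ∠ ≈ 179.85°
|G| = 250 · 1591.4 / 2.3716e+06 ≈ 0.16776
Gain = 20 log₁₀(0.16776) ≈ -15.51 dB
∠G = 75.40° − 179.85° = -104.45°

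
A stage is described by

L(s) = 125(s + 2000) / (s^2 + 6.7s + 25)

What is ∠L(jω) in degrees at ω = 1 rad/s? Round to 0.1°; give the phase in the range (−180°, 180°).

At s = jω = j1:
zero (s+2000): 2000 + j1 → |·| = √(2000²+1²) = √4000001 ≈ 2000, ∠ = arctan(1/2000) ≈ 0.03°
quadratic: (j1)² + 6.7·j1 + 25 = 24 + j6.7 → |·| ≈ 24.918, ∠ ≈ 15.60°
∠L = 0.03° − 15.60° = -15.57°

-15.6°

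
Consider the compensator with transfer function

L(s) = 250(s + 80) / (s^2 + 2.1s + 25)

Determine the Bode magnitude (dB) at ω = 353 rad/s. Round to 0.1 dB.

-2.8 dB

At s = jω = j353:
zero (s+80): 80 + j353 → |·| = √(80²+353²) = √131009 ≈ 361.95, ∠ = arctan(353/80) ≈ 77.23°
quadratic: (j353)² + 2.1·j353 + 25 = -124584 + j741.3 → |·| ≈ 1.2459e+05, ∠ ≈ 179.66°
|L| = 250 · 361.95 / 1.2459e+05 ≈ 0.72628
Gain = 20 log₁₀(0.72628) ≈ -2.78 dB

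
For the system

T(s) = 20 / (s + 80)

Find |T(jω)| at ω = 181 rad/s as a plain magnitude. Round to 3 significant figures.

0.101

At s = jω = j181:
pole (s+80): 80 + j181 → |·| = √(80²+181²) = √39161 ≈ 197.89, ∠ = arctan(181/80) ≈ 66.16°
|T| = 20 / 197.89 ≈ 0.10107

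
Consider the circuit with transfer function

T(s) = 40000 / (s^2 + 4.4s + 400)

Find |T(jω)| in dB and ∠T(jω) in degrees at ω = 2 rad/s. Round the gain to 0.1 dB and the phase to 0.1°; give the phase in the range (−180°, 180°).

At s = jω = j2:
quadratic: (j2)² + 4.4·j2 + 400 = 396 + j8.8 → |·| ≈ 396.1, ∠ ≈ 1.27°
|T| = 40000 / 396.1 ≈ 100.98
Gain = 20 log₁₀(100.98) ≈ 40.08 dB
∠T = 0.00° − 1.27° = -1.27°

40.1 dB, -1.3°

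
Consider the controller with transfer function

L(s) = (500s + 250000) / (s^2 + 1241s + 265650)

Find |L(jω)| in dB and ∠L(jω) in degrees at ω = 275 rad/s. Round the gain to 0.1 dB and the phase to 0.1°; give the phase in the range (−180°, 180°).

-2.7 dB, -32.1°

Substitute s = j275:
Numerator: 500(j275) + 250000 = 250000 + j137500
Denominator: (j275)^2 + 1241(j275) + 265650 = 190025 + j341275
|N| = √(250000² + 137500²) ≈ 2.8532e+05, ∠N ≈ 28.81°
|D| = √(190025² + 341275²) ≈ 3.9061e+05, ∠D ≈ 60.89°
|L| = 2.8532e+05 / 3.9061e+05 ≈ 0.73045
Gain = 20 log₁₀(0.73045) ≈ -2.73 dB
∠L = 28.81° − 60.89° = -32.08°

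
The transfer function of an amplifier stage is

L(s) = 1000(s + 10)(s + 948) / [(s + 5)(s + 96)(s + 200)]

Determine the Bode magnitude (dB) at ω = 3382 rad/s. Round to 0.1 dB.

At s = jω = j3382:
zero (s+10): 10 + j3382 → |·| = √(10²+3382²) = √11438024 ≈ 3382, ∠ = arctan(3382/10) ≈ 89.83°
zero (s+948): 948 + j3382 → |·| = √(948²+3382²) = √12336628 ≈ 3512.4, ∠ = arctan(3382/948) ≈ 74.34°
pole (s+5): 5 + j3382 → |·| = √(5²+3382²) = √11437949 ≈ 3382, ∠ = arctan(3382/5) ≈ 89.92°
pole (s+96): 96 + j3382 → |·| = √(96²+3382²) = √11447140 ≈ 3383.4, ∠ = arctan(3382/96) ≈ 88.37°
pole (s+200): 200 + j3382 → |·| = √(200²+3382²) = √11477924 ≈ 3387.9, ∠ = arctan(3382/200) ≈ 86.62°
|L| = 1000 · 1.1879e+07 / 3.8767e+10 ≈ 0.30642
Gain = 20 log₁₀(0.30642) ≈ -10.27 dB

-10.3 dB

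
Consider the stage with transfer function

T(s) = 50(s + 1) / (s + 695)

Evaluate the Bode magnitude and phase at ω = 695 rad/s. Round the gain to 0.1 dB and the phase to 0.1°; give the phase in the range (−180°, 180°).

At s = jω = j695:
zero (s+1): 1 + j695 → |·| = √(1²+695²) = √483026 ≈ 695, ∠ = arctan(695/1) ≈ 89.92°
pole (s+695): 695 + j695 → |·| = √(695²+695²) = √966050 ≈ 982.88, ∠ = arctan(695/695) ≈ 45.00°
|T| = 50 · 695 / 982.88 ≈ 35.355
Gain = 20 log₁₀(35.355) ≈ 30.97 dB
∠T = 89.92° − 45.00° = 44.92°

31.0 dB, 44.9°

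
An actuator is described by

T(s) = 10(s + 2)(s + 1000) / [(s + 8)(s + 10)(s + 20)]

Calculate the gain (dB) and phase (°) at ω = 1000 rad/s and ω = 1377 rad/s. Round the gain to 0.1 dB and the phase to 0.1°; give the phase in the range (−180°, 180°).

ω = 1000: -37.0 dB, -132.9°; ω = 1377: -40.9 dB, -124.5°

At s = jω = j1000:
zero (s+2): 2 + j1000 → |·| = √(2²+1000²) = √1000004 ≈ 1000, ∠ = arctan(1000/2) ≈ 89.89°
zero (s+1000): 1000 + j1000 → |·| = √(1000²+1000²) = √2000000 ≈ 1414.2, ∠ = arctan(1000/1000) ≈ 45.00°
pole (s+8): 8 + j1000 → |·| = √(8²+1000²) = √1000064 ≈ 1000, ∠ = arctan(1000/8) ≈ 89.54°
pole (s+10): 10 + j1000 → |·| = √(10²+1000²) = √1000100 ≈ 1000, ∠ = arctan(1000/10) ≈ 89.43°
pole (s+20): 20 + j1000 → |·| = √(20²+1000²) = √1000400 ≈ 1000.2, ∠ = arctan(1000/20) ≈ 88.85°
|T| = 10 · 1.4142e+06 / 1.0002e+09 ≈ 0.014139
Gain = 20 log₁₀(0.014139) ≈ -36.99 dB
∠T = 134.89° − 267.82° = -132.93°

At s = jω = j1377:
zero (s+2): 2 + j1377 → |·| = √(2²+1377²) = √1896133 ≈ 1377, ∠ = arctan(1377/2) ≈ 89.92°
zero (s+1000): 1000 + j1377 → |·| = √(1000²+1377²) = √2896129 ≈ 1701.8, ∠ = arctan(1377/1000) ≈ 54.01°
pole (s+8): 8 + j1377 → |·| = √(8²+1377²) = √1896193 ≈ 1377, ∠ = arctan(1377/8) ≈ 89.67°
pole (s+10): 10 + j1377 → |·| = √(10²+1377²) = √1896229 ≈ 1377, ∠ = arctan(1377/10) ≈ 89.58°
pole (s+20): 20 + j1377 → |·| = √(20²+1377²) = √1896529 ≈ 1377.1, ∠ = arctan(1377/20) ≈ 89.17°
|T| = 10 · 2.3434e+06 / 2.6112e+09 ≈ 0.0089744
Gain = 20 log₁₀(0.0089744) ≈ -40.94 dB
∠T = 143.93° − 268.42° = -124.49°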